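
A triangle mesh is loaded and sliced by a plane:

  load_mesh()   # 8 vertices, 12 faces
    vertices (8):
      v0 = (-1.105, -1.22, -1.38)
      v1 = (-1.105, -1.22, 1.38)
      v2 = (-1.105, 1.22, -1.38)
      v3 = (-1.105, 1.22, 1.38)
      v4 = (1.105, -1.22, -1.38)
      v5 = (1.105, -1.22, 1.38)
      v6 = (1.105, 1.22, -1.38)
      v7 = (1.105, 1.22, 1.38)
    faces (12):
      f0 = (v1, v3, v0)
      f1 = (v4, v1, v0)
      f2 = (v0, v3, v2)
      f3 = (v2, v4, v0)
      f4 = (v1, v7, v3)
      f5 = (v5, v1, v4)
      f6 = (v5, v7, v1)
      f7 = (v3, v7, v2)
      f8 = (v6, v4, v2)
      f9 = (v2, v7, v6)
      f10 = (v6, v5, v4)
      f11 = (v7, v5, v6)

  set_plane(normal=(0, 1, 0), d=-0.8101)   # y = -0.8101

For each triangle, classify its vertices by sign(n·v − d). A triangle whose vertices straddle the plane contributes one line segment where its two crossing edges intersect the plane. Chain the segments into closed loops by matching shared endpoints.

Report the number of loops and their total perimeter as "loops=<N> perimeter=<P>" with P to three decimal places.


loops=1 perimeter=9.940

Straddling triangles (8 of 12):
  (v1,v3,v0) [-+-] → (-1.105, -0.8101, 1.38)–(-1.105, -0.8101, -0.916343)  len=2.2963
  (v0,v3,v2) [-++] → (-1.105, -0.8101, -0.916343)–(-1.105, -0.8101, -1.38)  len=0.4637
  (v2,v4,v0) [+--] → (0.733738, -0.8101, -1.38)–(-1.105, -0.8101, -1.38)  len=1.8387
  (v1,v7,v3) [-++] → (-0.733738, -0.8101, 1.38)–(-1.105, -0.8101, 1.38)  len=0.3713
  (v5,v7,v1) [-+-] → (1.105, -0.8101, 1.38)–(-0.733738, -0.8101, 1.38)  len=1.8387
  (v6,v4,v2) [+-+] → (1.105, -0.8101, -1.38)–(0.733738, -0.8101, -1.38)  len=0.3713
  (v6,v5,v4) [+--] → (1.105, -0.8101, 0.916343)–(1.105, -0.8101, -1.38)  len=2.2963
  (v7,v5,v6) [+-+] → (1.105, -0.8101, 1.38)–(1.105, -0.8101, 0.916343)  len=0.4637

Chained into 1 loop(s):
  loop 1: 8 segments, perimeter = 9.9400
Total perimeter = 9.940


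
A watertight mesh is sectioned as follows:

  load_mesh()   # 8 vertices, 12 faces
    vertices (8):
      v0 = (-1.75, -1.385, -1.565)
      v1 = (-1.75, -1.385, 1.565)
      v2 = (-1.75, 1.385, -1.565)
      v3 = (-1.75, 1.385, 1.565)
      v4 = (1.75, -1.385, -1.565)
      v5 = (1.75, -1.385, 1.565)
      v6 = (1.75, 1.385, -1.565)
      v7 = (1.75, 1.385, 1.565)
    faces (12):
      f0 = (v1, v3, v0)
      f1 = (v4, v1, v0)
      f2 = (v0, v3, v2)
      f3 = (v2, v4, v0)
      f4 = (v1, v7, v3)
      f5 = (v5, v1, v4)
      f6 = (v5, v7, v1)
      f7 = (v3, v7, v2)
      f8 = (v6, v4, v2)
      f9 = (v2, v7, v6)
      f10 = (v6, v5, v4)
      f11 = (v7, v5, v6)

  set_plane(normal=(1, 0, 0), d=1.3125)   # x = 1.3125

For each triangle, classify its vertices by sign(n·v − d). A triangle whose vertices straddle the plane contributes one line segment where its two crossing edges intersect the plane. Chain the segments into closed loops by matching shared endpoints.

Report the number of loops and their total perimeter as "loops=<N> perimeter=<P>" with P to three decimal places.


Straddling triangles (8 of 12):
  (v4,v1,v0) [+--] → (1.3125, -1.385, -1.17375)–(1.3125, -1.385, -1.565)  len=0.3912
  (v2,v4,v0) [-+-] → (1.3125, -1.03875, -1.565)–(1.3125, -1.385, -1.565)  len=0.3462
  (v1,v7,v3) [-+-] → (1.3125, 1.03875, 1.565)–(1.3125, 1.385, 1.565)  len=0.3462
  (v5,v1,v4) [+-+] → (1.3125, -1.385, 1.565)–(1.3125, -1.385, -1.17375)  len=2.7388
  (v5,v7,v1) [++-] → (1.3125, 1.03875, 1.565)–(1.3125, -1.385, 1.565)  len=2.4238
  (v3,v7,v2) [-+-] → (1.3125, 1.385, 1.565)–(1.3125, 1.385, 1.17375)  len=0.3912
  (v6,v4,v2) [++-] → (1.3125, -1.03875, -1.565)–(1.3125, 1.385, -1.565)  len=2.4238
  (v2,v7,v6) [-++] → (1.3125, 1.385, 1.17375)–(1.3125, 1.385, -1.565)  len=2.7388

Chained into 1 loop(s):
  loop 1: 8 segments, perimeter = 11.8000
Total perimeter = 11.800

loops=1 perimeter=11.800


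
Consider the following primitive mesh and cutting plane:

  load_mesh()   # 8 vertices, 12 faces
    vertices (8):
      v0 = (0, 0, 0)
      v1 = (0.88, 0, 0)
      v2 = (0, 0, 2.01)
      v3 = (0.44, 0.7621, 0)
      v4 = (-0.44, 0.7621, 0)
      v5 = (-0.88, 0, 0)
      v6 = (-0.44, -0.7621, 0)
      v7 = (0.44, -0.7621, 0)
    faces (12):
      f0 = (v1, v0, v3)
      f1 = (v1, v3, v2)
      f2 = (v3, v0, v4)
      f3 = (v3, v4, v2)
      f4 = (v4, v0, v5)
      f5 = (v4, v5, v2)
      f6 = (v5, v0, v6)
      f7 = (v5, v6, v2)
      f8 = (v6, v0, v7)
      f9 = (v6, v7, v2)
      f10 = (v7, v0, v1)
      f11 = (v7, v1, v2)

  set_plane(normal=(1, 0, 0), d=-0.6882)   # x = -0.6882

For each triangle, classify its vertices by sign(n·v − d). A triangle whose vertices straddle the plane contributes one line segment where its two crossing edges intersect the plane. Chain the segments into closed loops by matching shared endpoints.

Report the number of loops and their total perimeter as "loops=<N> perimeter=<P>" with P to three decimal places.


Straddling triangles (4 of 12):
  (v4,v0,v5) [++-] → (-0.6882, 0, 0)–(-0.6882, 0.332206, 0)  len=0.3322
  (v4,v5,v2) [+-+] → (-0.6882, 0.332206, 0)–(-0.6882, 0, 0.438089)  len=0.5498
  (v5,v0,v6) [-++] → (-0.6882, 0, 0)–(-0.6882, -0.332206, 0)  len=0.3322
  (v5,v6,v2) [-++] → (-0.6882, -0.332206, 0)–(-0.6882, 0, 0.438089)  len=0.5498

Chained into 1 loop(s):
  loop 1: 4 segments, perimeter = 1.7640
Total perimeter = 1.764

loops=1 perimeter=1.764


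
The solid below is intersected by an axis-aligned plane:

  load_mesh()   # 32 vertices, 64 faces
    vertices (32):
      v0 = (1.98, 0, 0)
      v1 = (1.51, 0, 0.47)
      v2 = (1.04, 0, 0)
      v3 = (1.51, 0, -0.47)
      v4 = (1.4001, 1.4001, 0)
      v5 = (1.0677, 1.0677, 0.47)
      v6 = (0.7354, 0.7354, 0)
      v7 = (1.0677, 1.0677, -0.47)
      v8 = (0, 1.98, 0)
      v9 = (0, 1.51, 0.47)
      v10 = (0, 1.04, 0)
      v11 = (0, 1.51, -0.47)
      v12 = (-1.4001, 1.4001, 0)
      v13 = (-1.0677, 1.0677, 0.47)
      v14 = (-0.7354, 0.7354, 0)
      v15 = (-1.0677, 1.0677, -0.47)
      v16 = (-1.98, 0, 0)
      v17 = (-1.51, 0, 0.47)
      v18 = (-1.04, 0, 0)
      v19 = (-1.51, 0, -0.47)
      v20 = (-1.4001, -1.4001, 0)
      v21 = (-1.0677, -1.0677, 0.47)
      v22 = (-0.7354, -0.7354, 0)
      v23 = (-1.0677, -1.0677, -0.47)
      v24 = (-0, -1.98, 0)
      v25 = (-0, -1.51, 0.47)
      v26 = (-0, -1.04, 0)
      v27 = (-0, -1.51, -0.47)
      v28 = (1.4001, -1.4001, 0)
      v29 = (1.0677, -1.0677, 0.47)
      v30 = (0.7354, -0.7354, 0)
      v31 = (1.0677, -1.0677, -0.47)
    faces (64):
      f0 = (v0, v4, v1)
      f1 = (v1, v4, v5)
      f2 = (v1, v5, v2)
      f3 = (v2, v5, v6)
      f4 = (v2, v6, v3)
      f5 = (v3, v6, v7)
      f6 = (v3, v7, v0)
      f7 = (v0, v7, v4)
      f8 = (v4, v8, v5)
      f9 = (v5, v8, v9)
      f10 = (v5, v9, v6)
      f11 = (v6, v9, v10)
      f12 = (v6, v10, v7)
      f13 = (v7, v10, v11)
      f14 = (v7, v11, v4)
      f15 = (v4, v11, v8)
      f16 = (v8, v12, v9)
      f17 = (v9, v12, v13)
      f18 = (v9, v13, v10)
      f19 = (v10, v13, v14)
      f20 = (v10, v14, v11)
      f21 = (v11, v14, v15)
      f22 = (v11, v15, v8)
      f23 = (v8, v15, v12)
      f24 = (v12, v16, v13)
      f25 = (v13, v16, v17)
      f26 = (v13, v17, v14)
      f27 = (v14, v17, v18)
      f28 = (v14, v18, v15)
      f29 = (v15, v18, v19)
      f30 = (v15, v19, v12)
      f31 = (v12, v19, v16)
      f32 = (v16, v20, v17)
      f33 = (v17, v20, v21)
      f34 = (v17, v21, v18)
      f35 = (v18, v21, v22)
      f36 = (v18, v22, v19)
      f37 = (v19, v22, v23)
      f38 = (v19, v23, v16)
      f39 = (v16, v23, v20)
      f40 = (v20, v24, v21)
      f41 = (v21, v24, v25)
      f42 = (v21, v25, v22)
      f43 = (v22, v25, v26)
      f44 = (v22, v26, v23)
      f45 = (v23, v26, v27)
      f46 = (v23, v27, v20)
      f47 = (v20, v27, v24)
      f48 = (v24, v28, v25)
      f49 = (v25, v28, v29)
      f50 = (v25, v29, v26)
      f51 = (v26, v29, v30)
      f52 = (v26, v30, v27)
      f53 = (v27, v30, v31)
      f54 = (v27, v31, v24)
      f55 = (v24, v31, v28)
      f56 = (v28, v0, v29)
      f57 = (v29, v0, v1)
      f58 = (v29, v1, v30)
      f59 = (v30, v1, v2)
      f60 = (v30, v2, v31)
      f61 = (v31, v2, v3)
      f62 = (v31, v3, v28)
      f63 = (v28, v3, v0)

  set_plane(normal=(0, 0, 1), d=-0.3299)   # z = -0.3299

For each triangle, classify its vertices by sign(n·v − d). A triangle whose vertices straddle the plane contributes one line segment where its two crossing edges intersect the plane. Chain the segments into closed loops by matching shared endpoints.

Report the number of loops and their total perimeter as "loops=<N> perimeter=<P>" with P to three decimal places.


Straddling triangles (32 of 64):
  (v2,v6,v3) [++-] → (1.2791, 0.219212, -0.3299)–(1.3699, 0, -0.3299)  len=0.2373
  (v3,v6,v7) [-+-] → (1.2791, 0.219212, -0.3299)–(0.968646, 0.968646, -0.3299)  len=0.8112
  (v3,v7,v0) [--+] → (1.33964, 0.749435, -0.3299)–(1.6501, 0, -0.3299)  len=0.8112
  (v0,v7,v4) [+-+] → (1.33964, 0.749435, -0.3299)–(1.16678, 1.16678, -0.3299)  len=0.4517
  (v6,v10,v7) [++-] → (0.749435, 1.05944, -0.3299)–(0.968646, 0.968646, -0.3299)  len=0.2373
  (v7,v10,v11) [-+-] → (0.749435, 1.05944, -0.3299)–(0, 1.3699, -0.3299)  len=0.8112
  (v7,v11,v4) [--+] → (0.417349, 1.47724, -0.3299)–(1.16678, 1.16678, -0.3299)  len=0.8112
  (v4,v11,v8) [+-+] → (0.417349, 1.47724, -0.3299)–(0, 1.6501, -0.3299)  len=0.4517
  (v10,v14,v11) [++-] → (-0.219212, 1.2791, -0.3299)–(0, 1.3699, -0.3299)  len=0.2373
  (v11,v14,v15) [-+-] → (-0.219212, 1.2791, -0.3299)–(-0.968646, 0.968646, -0.3299)  len=0.8112
  (v11,v15,v8) [--+] → (-0.749435, 1.33964, -0.3299)–(0, 1.6501, -0.3299)  len=0.8112
  (v8,v15,v12) [+-+] → (-0.749435, 1.33964, -0.3299)–(-1.16678, 1.16678, -0.3299)  len=0.4517
  (v14,v18,v15) [++-] → (-1.05944, 0.749435, -0.3299)–(-0.968646, 0.968646, -0.3299)  len=0.2373
  (v15,v18,v19) [-+-] → (-1.05944, 0.749435, -0.3299)–(-1.3699, 0, -0.3299)  len=0.8112
  (v15,v19,v12) [--+] → (-1.47724, 0.417349, -0.3299)–(-1.16678, 1.16678, -0.3299)  len=0.8112
  (v12,v19,v16) [+-+] → (-1.47724, 0.417349, -0.3299)–(-1.6501, 0, -0.3299)  len=0.4517
  (v18,v22,v19) [++-] → (-1.2791, -0.219212, -0.3299)–(-1.3699, 0, -0.3299)  len=0.2373
  (v19,v22,v23) [-+-] → (-1.2791, -0.219212, -0.3299)–(-0.968646, -0.968646, -0.3299)  len=0.8112
  (v19,v23,v16) [--+] → (-1.33964, -0.749435, -0.3299)–(-1.6501, 0, -0.3299)  len=0.8112
  (v16,v23,v20) [+-+] → (-1.33964, -0.749435, -0.3299)–(-1.16678, -1.16678, -0.3299)  len=0.4517
  (v22,v26,v23) [++-] → (-0.749435, -1.05944, -0.3299)–(-0.968646, -0.968646, -0.3299)  len=0.2373
  (v23,v26,v27) [-+-] → (-0.749435, -1.05944, -0.3299)–(0, -1.3699, -0.3299)  len=0.8112
  (v23,v27,v20) [--+] → (-0.417349, -1.47724, -0.3299)–(-1.16678, -1.16678, -0.3299)  len=0.8112
  (v20,v27,v24) [+-+] → (-0.417349, -1.47724, -0.3299)–(0, -1.6501, -0.3299)  len=0.4517
  (v26,v30,v27) [++-] → (0.219212, -1.2791, -0.3299)–(0, -1.3699, -0.3299)  len=0.2373
  (v27,v30,v31) [-+-] → (0.219212, -1.2791, -0.3299)–(0.968646, -0.968646, -0.3299)  len=0.8112
  (v27,v31,v24) [--+] → (0.749435, -1.33964, -0.3299)–(0, -1.6501, -0.3299)  len=0.8112
  (v24,v31,v28) [+-+] → (0.749435, -1.33964, -0.3299)–(1.16678, -1.16678, -0.3299)  len=0.4517
  (v30,v2,v31) [++-] → (1.05944, -0.749435, -0.3299)–(0.968646, -0.968646, -0.3299)  len=0.2373
  (v31,v2,v3) [-+-] → (1.05944, -0.749435, -0.3299)–(1.3699, 0, -0.3299)  len=0.8112
  (v31,v3,v28) [--+] → (1.47724, -0.417349, -0.3299)–(1.16678, -1.16678, -0.3299)  len=0.8112
  (v28,v3,v0) [+-+] → (1.47724, -0.417349, -0.3299)–(1.6501, 0, -0.3299)  len=0.4517

Chained into 2 loop(s):
  loop 1: 16 segments, perimeter = 8.3877
  loop 2: 16 segments, perimeter = 10.1034
Total perimeter = 18.491

loops=2 perimeter=18.491


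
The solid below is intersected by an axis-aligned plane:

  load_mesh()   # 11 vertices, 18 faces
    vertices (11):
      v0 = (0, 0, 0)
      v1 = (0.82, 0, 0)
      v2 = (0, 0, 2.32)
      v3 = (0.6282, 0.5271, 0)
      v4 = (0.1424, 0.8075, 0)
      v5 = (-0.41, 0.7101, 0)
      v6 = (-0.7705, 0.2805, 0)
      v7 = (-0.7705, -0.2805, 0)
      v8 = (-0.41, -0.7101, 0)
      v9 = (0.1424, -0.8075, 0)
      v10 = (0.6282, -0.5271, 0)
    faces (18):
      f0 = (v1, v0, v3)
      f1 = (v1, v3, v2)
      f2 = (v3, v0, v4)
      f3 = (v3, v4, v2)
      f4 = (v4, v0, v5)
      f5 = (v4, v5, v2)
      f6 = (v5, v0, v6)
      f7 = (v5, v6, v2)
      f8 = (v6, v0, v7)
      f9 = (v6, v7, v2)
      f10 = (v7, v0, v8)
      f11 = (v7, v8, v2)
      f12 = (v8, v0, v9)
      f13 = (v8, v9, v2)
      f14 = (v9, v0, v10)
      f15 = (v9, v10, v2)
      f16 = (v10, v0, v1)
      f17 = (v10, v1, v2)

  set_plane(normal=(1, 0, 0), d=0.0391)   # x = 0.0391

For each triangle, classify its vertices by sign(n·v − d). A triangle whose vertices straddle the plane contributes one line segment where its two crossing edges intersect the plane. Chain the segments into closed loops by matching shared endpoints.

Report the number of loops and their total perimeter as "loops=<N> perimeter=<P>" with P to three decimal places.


Straddling triangles (12 of 18):
  (v1,v0,v3) [+-+] → (0.0391, 0, 0)–(0.0391, 0.0328074, 0)  len=0.0328
  (v1,v3,v2) [++-] → (0.0391, 0.0328074, 2.1756)–(0.0391, 0, 2.20938)  len=0.0471
  (v3,v0,v4) [+-+] → (0.0391, 0.0328074, 0)–(0.0391, 0.221722, 0)  len=0.1889
  (v3,v4,v2) [++-] → (0.0391, 0.221722, 1.68298)–(0.0391, 0.0328074, 2.1756)  len=0.5276
  (v4,v0,v5) [+--] → (0.0391, 0.221722, 0)–(0.0391, 0.789286, 0)  len=0.5676
  (v4,v5,v2) [+--] → (0.0391, 0.789286, 0)–(0.0391, 0.221722, 1.68298)  len=1.7761
  (v8,v0,v9) [--+] → (0.0391, -0.221722, 0)–(0.0391, -0.789286, 0)  len=0.5676
  (v8,v9,v2) [-+-] → (0.0391, -0.789286, 0)–(0.0391, -0.221722, 1.68298)  len=1.7761
  (v9,v0,v10) [+-+] → (0.0391, -0.221722, 0)–(0.0391, -0.0328074, 0)  len=0.1889
  (v9,v10,v2) [++-] → (0.0391, -0.0328074, 2.1756)–(0.0391, -0.221722, 1.68298)  len=0.5276
  (v10,v0,v1) [+-+] → (0.0391, -0.0328074, 0)–(0.0391, 0, 0)  len=0.0328
  (v10,v1,v2) [++-] → (0.0391, 0, 2.20938)–(0.0391, -0.0328074, 2.1756)  len=0.0471

Chained into 1 loop(s):
  loop 1: 12 segments, perimeter = 6.2802
Total perimeter = 6.280

loops=1 perimeter=6.280


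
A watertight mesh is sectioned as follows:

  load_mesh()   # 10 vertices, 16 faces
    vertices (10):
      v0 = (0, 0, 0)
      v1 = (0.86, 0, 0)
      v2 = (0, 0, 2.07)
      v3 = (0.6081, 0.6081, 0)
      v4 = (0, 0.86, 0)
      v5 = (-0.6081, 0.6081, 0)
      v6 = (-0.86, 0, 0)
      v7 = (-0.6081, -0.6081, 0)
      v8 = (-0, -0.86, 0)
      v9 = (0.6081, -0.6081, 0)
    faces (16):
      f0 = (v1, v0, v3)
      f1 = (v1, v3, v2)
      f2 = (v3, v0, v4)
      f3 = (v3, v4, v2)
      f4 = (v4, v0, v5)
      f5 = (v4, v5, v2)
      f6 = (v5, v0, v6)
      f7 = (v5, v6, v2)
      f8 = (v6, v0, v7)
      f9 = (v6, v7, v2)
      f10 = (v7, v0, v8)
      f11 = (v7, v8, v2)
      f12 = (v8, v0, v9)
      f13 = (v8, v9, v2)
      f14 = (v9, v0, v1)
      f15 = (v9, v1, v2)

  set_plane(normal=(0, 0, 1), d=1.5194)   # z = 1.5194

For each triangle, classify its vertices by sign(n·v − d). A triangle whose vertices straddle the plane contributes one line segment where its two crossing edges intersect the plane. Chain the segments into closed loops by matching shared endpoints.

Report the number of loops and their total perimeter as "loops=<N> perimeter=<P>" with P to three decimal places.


Straddling triangles (8 of 16):
  (v1,v3,v2) [--+] → (0.161749, 0.161749, 1.5194)–(0.228752, 0, 1.5194)  len=0.1751
  (v3,v4,v2) [--+] → (0, 0.228752, 1.5194)–(0.161749, 0.161749, 1.5194)  len=0.1751
  (v4,v5,v2) [--+] → (-0.161749, 0.161749, 1.5194)–(0, 0.228752, 1.5194)  len=0.1751
  (v5,v6,v2) [--+] → (-0.228752, 0, 1.5194)–(-0.161749, 0.161749, 1.5194)  len=0.1751
  (v6,v7,v2) [--+] → (-0.161749, -0.161749, 1.5194)–(-0.228752, 0, 1.5194)  len=0.1751
  (v7,v8,v2) [--+] → (0, -0.228752, 1.5194)–(-0.161749, -0.161749, 1.5194)  len=0.1751
  (v8,v9,v2) [--+] → (0.161749, -0.161749, 1.5194)–(0, -0.228752, 1.5194)  len=0.1751
  (v9,v1,v2) [--+] → (0.228752, 0, 1.5194)–(0.161749, -0.161749, 1.5194)  len=0.1751

Chained into 1 loop(s):
  loop 1: 8 segments, perimeter = 1.4006
Total perimeter = 1.401

loops=1 perimeter=1.401


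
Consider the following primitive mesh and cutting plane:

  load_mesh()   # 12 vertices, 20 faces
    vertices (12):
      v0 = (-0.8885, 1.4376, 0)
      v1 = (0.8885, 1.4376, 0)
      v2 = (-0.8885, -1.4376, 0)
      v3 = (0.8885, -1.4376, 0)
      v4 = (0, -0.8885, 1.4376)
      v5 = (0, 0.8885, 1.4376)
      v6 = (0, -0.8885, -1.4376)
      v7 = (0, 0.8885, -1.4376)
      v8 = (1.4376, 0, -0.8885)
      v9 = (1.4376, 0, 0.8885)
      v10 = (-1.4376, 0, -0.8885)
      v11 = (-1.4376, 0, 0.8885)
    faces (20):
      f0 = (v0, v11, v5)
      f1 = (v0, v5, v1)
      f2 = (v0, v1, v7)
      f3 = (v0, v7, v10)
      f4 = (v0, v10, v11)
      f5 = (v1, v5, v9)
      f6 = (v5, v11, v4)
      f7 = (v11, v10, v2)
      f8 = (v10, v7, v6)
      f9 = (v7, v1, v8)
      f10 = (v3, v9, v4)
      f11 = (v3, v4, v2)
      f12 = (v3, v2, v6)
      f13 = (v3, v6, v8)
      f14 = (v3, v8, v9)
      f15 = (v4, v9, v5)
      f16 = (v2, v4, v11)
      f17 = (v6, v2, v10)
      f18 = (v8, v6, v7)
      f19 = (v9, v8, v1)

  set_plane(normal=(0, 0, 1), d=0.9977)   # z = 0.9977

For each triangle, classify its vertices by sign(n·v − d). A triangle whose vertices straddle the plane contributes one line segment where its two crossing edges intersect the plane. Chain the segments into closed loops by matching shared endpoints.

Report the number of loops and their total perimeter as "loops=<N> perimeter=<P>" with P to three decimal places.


loops=1 perimeter=6.771

Straddling triangles (8 of 20):
  (v0,v11,v5) [--+] → (-1.1517, 0.176697, 0.9977)–(-0.271878, 1.05652, 0.9977)  len=1.2443
  (v0,v5,v1) [-+-] → (-0.271878, 1.05652, 0.9977)–(0.271878, 1.05652, 0.9977)  len=0.5438
  (v1,v5,v9) [-+-] → (0.271878, 1.05652, 0.9977)–(1.1517, 0.176697, 0.9977)  len=1.2443
  (v5,v11,v4) [+-+] → (-1.1517, 0.176697, 0.9977)–(-1.1517, -0.176697, 0.9977)  len=0.3534
  (v3,v9,v4) [--+] → (1.1517, -0.176697, 0.9977)–(0.271878, -1.05652, 0.9977)  len=1.2443
  (v3,v4,v2) [-+-] → (0.271878, -1.05652, 0.9977)–(-0.271878, -1.05652, 0.9977)  len=0.5438
  (v4,v9,v5) [+-+] → (1.1517, -0.176697, 0.9977)–(1.1517, 0.176697, 0.9977)  len=0.3534
  (v2,v4,v11) [-+-] → (-0.271878, -1.05652, 0.9977)–(-1.1517, -0.176697, 0.9977)  len=1.2443

Chained into 1 loop(s):
  loop 1: 8 segments, perimeter = 6.7713
Total perimeter = 6.771


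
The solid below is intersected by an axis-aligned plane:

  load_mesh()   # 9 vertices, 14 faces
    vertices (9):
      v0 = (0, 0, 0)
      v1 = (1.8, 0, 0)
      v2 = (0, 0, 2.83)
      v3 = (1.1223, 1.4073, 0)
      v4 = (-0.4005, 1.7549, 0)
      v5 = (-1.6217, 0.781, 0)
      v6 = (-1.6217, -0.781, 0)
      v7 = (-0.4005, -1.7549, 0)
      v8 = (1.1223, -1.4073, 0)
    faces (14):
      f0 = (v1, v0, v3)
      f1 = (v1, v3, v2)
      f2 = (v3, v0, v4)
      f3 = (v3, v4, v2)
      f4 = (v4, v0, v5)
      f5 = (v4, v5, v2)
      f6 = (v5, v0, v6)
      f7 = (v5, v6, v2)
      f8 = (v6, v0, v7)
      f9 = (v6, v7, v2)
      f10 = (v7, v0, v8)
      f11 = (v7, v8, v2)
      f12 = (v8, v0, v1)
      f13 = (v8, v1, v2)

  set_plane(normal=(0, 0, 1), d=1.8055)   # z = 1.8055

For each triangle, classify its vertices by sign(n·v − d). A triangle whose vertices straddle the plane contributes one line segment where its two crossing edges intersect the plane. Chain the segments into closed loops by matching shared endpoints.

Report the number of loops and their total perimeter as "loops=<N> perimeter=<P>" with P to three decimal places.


loops=1 perimeter=3.958

Straddling triangles (7 of 14):
  (v1,v3,v2) [--+] → (0.406288, 0.509462, 1.8055)–(0.651625, 0, 1.8055)  len=0.5655
  (v3,v4,v2) [--+] → (-0.144987, 0.635299, 1.8055)–(0.406288, 0.509462, 1.8055)  len=0.5655
  (v4,v5,v2) [--+] → (-0.587078, 0.282733, 1.8055)–(-0.144987, 0.635299, 1.8055)  len=0.5655
  (v5,v6,v2) [--+] → (-0.587078, -0.282733, 1.8055)–(-0.587078, 0.282733, 1.8055)  len=0.5655
  (v6,v7,v2) [--+] → (-0.144987, -0.635299, 1.8055)–(-0.587078, -0.282733, 1.8055)  len=0.5655
  (v7,v8,v2) [--+] → (0.406288, -0.509462, 1.8055)–(-0.144987, -0.635299, 1.8055)  len=0.5655
  (v8,v1,v2) [--+] → (0.651625, 0, 1.8055)–(0.406288, -0.509462, 1.8055)  len=0.5655

Chained into 1 loop(s):
  loop 1: 7 segments, perimeter = 3.9582
Total perimeter = 3.958


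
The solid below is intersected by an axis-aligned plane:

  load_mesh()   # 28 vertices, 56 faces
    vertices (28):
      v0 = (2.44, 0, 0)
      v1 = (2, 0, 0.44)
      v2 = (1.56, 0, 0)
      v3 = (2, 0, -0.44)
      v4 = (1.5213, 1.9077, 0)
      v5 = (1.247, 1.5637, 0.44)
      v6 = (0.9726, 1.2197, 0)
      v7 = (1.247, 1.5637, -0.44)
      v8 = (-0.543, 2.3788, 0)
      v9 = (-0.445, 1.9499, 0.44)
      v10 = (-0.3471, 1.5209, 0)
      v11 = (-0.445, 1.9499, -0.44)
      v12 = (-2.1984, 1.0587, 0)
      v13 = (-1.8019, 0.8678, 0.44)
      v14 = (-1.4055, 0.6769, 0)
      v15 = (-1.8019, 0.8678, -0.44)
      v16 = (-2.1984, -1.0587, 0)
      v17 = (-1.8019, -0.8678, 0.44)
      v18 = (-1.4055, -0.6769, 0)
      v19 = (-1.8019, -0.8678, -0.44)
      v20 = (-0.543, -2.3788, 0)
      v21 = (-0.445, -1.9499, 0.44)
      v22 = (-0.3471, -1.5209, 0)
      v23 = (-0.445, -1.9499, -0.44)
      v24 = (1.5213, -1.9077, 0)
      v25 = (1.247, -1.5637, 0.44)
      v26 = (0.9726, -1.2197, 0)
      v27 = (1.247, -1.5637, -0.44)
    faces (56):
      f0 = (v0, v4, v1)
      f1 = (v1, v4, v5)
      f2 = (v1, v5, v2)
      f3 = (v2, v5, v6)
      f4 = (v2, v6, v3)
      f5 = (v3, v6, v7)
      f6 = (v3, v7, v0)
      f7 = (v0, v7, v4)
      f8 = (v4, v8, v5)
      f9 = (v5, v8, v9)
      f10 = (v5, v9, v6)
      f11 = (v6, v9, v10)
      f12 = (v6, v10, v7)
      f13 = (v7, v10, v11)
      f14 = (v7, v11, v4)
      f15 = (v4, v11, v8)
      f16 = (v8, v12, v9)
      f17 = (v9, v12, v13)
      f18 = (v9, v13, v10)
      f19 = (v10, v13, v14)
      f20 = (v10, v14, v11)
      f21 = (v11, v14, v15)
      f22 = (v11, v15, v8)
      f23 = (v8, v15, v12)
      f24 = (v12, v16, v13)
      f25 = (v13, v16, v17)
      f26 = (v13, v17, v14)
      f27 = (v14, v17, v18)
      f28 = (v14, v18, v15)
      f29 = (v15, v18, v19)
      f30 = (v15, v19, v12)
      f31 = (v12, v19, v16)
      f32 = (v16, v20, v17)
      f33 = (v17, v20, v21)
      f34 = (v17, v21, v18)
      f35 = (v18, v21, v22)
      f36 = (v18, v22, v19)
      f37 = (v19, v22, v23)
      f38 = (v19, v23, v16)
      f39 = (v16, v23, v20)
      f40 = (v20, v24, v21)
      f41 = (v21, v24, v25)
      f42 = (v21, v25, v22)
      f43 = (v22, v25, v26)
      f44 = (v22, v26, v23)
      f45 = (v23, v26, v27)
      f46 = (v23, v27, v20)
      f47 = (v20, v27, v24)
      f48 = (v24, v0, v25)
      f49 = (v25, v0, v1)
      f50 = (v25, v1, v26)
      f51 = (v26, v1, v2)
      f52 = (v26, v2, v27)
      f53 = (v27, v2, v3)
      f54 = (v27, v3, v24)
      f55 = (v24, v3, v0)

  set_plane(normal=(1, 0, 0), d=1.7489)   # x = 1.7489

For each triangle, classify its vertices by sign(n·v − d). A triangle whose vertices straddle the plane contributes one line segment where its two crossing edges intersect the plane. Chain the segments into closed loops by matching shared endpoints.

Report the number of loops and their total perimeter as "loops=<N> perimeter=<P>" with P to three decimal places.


Straddling triangles (14 of 56):
  (v0,v4,v1) [+-+] → (1.7489, 1.43508, 0)–(1.7489, 1.00068, 0.2092)  len=0.4822
  (v1,v4,v5) [+--] → (1.7489, 1.00068, 0.2092)–(1.7489, 0.521441, 0.44)  len=0.5319
  (v1,v5,v2) [+--] → (1.7489, 0.521441, 0.44)–(1.7489, 0, 0.1889)  len=0.5788
  (v2,v6,v3) [--+] → (1.7489, 0.298099, -0.332463)–(1.7489, 0, -0.1889)  len=0.3309
  (v3,v6,v7) [+--] → (1.7489, 0.298099, -0.332463)–(1.7489, 0.521441, -0.44)  len=0.2479
  (v3,v7,v0) [+-+] → (1.7489, 0.521441, -0.44)–(1.7489, 0.905845, -0.25489)  len=0.4267
  (v0,v7,v4) [+--] → (1.7489, 0.905845, -0.25489)–(1.7489, 1.43508, 0)  len=0.5874
  (v24,v0,v25) [-+-] → (1.7489, -1.43508, 0)–(1.7489, -0.905845, 0.25489)  len=0.5874
  (v25,v0,v1) [-++] → (1.7489, -0.905845, 0.25489)–(1.7489, -0.521441, 0.44)  len=0.4267
  (v25,v1,v26) [-+-] → (1.7489, -0.521441, 0.44)–(1.7489, -0.298099, 0.332463)  len=0.2479
  (v26,v1,v2) [-+-] → (1.7489, -0.298099, 0.332463)–(1.7489, 0, 0.1889)  len=0.3309
  (v27,v2,v3) [--+] → (1.7489, 0, -0.1889)–(1.7489, -0.521441, -0.44)  len=0.5788
  (v27,v3,v24) [-+-] → (1.7489, -0.521441, -0.44)–(1.7489, -1.00068, -0.2092)  len=0.5319
  (v24,v3,v0) [-++] → (1.7489, -1.00068, -0.2092)–(1.7489, -1.43508, 0)  len=0.4822

Chained into 1 loop(s):
  loop 1: 14 segments, perimeter = 6.3713
Total perimeter = 6.371

loops=1 perimeter=6.371


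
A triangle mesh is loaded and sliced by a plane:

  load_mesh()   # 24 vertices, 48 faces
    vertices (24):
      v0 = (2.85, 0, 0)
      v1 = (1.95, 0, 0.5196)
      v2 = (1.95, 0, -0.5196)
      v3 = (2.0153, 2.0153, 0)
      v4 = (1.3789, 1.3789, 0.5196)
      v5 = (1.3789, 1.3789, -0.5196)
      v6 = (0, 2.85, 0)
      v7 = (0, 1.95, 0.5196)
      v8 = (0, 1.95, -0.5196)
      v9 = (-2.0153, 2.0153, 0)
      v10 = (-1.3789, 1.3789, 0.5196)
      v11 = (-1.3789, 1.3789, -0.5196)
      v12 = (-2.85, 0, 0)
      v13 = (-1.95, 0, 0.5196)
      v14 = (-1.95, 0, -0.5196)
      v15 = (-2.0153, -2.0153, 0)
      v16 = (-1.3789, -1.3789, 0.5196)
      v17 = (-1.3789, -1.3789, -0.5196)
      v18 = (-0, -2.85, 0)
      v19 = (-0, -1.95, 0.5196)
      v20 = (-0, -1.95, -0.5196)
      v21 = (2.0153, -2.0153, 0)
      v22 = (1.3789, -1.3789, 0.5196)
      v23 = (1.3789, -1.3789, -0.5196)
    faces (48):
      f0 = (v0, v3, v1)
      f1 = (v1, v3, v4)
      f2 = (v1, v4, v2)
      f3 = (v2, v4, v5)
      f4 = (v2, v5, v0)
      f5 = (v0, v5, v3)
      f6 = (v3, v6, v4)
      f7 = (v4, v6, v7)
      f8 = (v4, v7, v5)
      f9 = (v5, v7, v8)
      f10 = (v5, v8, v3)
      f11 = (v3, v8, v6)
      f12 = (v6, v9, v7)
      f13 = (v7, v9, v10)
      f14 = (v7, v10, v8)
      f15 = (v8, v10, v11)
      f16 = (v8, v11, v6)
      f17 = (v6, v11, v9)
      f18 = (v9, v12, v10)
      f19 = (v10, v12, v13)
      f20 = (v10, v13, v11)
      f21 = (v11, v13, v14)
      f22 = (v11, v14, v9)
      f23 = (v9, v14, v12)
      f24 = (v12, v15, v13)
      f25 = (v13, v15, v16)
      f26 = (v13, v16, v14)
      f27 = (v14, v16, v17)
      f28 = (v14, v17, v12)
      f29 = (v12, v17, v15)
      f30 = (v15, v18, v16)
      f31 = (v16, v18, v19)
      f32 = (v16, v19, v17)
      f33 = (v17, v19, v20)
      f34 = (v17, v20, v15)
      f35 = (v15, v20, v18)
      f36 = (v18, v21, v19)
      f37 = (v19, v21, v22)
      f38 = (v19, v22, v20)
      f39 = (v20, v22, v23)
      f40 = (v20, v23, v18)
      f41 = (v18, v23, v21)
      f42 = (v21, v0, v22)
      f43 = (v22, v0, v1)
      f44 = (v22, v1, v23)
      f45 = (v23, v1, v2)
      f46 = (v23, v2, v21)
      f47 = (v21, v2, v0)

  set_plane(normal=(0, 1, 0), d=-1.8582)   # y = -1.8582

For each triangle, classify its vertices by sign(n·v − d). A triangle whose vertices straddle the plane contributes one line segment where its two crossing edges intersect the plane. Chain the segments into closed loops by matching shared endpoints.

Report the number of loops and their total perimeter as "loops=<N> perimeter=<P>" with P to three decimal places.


Straddling triangles (16 of 48):
  (v12,v15,v13) [+-+] → (-2.08037, -1.8582, 0)–(-2.01021, -1.8582, 0.0405047)  len=0.0810
  (v13,v15,v16) [+-+] → (-2.01021, -1.8582, 0.0405047)–(-1.8582, -1.8582, 0.128267)  len=0.1755
  (v12,v17,v15) [++-] → (-1.8582, -1.8582, -0.128267)–(-2.08037, -1.8582, 0)  len=0.2565
  (v15,v18,v16) [--+] → (-0.92964, -1.8582, 0.350309)–(-1.8582, -1.8582, 0.128267)  len=0.9547
  (v16,v18,v19) [+--] → (-0.92964, -1.8582, 0.350309)–(-0.221648, -1.8582, 0.5196)  len=0.7280
  (v16,v19,v17) [+-+] → (-0.221648, -1.8582, 0.5196)–(-0.221648, -1.8582, 0.352556)  len=0.1670
  (v17,v19,v20) [+--] → (-0.221648, -1.8582, 0.352556)–(-0.221648, -1.8582, -0.5196)  len=0.8722
  (v17,v20,v15) [+--] → (-0.221648, -1.8582, -0.5196)–(-1.8582, -1.8582, -0.128267)  len=1.6827
  (v19,v21,v22) [--+] → (1.8582, -1.8582, 0.128267)–(0.221648, -1.8582, 0.5196)  len=1.6827
  (v19,v22,v20) [-+-] → (0.221648, -1.8582, 0.5196)–(0.221648, -1.8582, -0.352556)  len=0.8722
  (v20,v22,v23) [-++] → (0.221648, -1.8582, -0.352556)–(0.221648, -1.8582, -0.5196)  len=0.1670
  (v20,v23,v18) [-+-] → (0.221648, -1.8582, -0.5196)–(0.92964, -1.8582, -0.350309)  len=0.7280
  (v18,v23,v21) [-+-] → (0.92964, -1.8582, -0.350309)–(1.8582, -1.8582, -0.128267)  len=0.9547
  (v21,v0,v22) [-++] → (2.08037, -1.8582, 0)–(1.8582, -1.8582, 0.128267)  len=0.2565
  (v23,v2,v21) [++-] → (2.01021, -1.8582, -0.0405047)–(1.8582, -1.8582, -0.128267)  len=0.1755
  (v21,v2,v0) [-++] → (2.01021, -1.8582, -0.0405047)–(2.08037, -1.8582, 0)  len=0.0810

Chained into 2 loop(s):
  loop 1: 8 segments, perimeter = 4.9177
  loop 2: 8 segments, perimeter = 4.9177
Total perimeter = 9.835

loops=2 perimeter=9.835


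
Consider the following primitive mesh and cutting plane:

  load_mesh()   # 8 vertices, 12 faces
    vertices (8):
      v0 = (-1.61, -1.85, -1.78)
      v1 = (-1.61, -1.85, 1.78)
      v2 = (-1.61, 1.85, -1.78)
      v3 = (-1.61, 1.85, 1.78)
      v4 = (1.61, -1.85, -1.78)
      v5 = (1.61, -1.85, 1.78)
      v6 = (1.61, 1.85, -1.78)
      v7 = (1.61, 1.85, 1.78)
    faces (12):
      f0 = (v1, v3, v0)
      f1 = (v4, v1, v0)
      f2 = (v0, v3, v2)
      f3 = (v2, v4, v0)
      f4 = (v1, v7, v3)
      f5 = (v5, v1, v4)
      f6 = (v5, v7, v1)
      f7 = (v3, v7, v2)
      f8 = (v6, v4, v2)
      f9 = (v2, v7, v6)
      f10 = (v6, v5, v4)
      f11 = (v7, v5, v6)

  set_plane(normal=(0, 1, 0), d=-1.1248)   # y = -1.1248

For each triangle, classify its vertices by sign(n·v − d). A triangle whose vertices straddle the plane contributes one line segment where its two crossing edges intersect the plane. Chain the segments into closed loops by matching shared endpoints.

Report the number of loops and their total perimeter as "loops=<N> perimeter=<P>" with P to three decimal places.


loops=1 perimeter=13.560

Straddling triangles (8 of 12):
  (v1,v3,v0) [-+-] → (-1.61, -1.1248, 1.78)–(-1.61, -1.1248, -1.08224)  len=2.8622
  (v0,v3,v2) [-++] → (-1.61, -1.1248, -1.08224)–(-1.61, -1.1248, -1.78)  len=0.6978
  (v2,v4,v0) [+--] → (0.97888, -1.1248, -1.78)–(-1.61, -1.1248, -1.78)  len=2.5889
  (v1,v7,v3) [-++] → (-0.97888, -1.1248, 1.78)–(-1.61, -1.1248, 1.78)  len=0.6311
  (v5,v7,v1) [-+-] → (1.61, -1.1248, 1.78)–(-0.97888, -1.1248, 1.78)  len=2.5889
  (v6,v4,v2) [+-+] → (1.61, -1.1248, -1.78)–(0.97888, -1.1248, -1.78)  len=0.6311
  (v6,v5,v4) [+--] → (1.61, -1.1248, 1.08224)–(1.61, -1.1248, -1.78)  len=2.8622
  (v7,v5,v6) [+-+] → (1.61, -1.1248, 1.78)–(1.61, -1.1248, 1.08224)  len=0.6978

Chained into 1 loop(s):
  loop 1: 8 segments, perimeter = 13.5600
Total perimeter = 13.560


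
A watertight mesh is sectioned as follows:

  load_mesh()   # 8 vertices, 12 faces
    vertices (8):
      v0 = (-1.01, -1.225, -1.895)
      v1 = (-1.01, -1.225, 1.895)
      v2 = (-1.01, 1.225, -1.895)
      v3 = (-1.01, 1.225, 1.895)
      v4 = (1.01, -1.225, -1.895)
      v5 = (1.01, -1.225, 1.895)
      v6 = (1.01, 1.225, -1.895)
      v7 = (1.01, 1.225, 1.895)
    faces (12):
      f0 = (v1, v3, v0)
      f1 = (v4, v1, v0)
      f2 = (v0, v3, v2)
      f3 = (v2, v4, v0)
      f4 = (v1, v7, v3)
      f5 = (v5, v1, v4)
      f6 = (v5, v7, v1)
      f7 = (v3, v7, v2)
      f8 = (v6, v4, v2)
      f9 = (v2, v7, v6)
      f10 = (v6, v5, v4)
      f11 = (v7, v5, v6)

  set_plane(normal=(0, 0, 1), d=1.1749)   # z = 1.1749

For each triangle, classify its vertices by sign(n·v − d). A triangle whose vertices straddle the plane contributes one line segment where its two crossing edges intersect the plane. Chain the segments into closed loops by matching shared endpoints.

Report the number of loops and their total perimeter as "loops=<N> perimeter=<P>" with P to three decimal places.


Straddling triangles (8 of 12):
  (v1,v3,v0) [++-] → (-1.01, 0.7595, 1.1749)–(-1.01, -1.225, 1.1749)  len=1.9845
  (v4,v1,v0) [-+-] → (-0.6262, -1.225, 1.1749)–(-1.01, -1.225, 1.1749)  len=0.3838
  (v0,v3,v2) [-+-] → (-1.01, 0.7595, 1.1749)–(-1.01, 1.225, 1.1749)  len=0.4655
  (v5,v1,v4) [++-] → (-0.6262, -1.225, 1.1749)–(1.01, -1.225, 1.1749)  len=1.6362
  (v3,v7,v2) [++-] → (0.6262, 1.225, 1.1749)–(-1.01, 1.225, 1.1749)  len=1.6362
  (v2,v7,v6) [-+-] → (0.6262, 1.225, 1.1749)–(1.01, 1.225, 1.1749)  len=0.3838
  (v6,v5,v4) [-+-] → (1.01, -0.7595, 1.1749)–(1.01, -1.225, 1.1749)  len=0.4655
  (v7,v5,v6) [++-] → (1.01, -0.7595, 1.1749)–(1.01, 1.225, 1.1749)  len=1.9845

Chained into 1 loop(s):
  loop 1: 8 segments, perimeter = 8.9400
Total perimeter = 8.940

loops=1 perimeter=8.940


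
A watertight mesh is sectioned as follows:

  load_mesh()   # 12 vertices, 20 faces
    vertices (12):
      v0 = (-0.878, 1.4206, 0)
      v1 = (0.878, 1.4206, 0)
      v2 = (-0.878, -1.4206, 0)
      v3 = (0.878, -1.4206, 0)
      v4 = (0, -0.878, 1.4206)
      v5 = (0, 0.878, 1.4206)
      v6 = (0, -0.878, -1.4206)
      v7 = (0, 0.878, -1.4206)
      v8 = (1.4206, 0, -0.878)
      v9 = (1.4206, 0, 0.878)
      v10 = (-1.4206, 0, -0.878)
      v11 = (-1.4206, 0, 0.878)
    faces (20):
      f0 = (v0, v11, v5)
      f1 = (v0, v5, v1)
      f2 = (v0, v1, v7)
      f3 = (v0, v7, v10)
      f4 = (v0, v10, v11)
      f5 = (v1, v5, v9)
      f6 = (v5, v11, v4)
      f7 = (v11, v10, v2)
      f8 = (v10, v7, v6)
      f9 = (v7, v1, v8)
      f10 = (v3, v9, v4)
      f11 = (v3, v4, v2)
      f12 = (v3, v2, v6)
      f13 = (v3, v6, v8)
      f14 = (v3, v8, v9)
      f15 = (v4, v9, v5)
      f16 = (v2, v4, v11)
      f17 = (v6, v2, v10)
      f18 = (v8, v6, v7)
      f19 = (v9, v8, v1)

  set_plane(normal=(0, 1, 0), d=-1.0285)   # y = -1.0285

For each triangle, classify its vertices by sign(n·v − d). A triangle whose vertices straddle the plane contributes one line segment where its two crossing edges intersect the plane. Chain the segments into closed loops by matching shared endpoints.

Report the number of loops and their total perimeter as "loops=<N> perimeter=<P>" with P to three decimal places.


loops=1 perimeter=6.380

Straddling triangles (8 of 20):
  (v11,v10,v2) [++-] → (-1.02776, -1.0285, -0.242337)–(-1.02776, -1.0285, 0.242337)  len=0.4847
  (v3,v9,v4) [-++] → (1.02776, -1.0285, 0.242337)–(0.243529, -1.0285, 1.02657)  len=1.1091
  (v3,v4,v2) [-+-] → (0.243529, -1.0285, 1.02657)–(-0.243529, -1.0285, 1.02657)  len=0.4871
  (v3,v2,v6) [--+] → (-0.243529, -1.0285, -1.02657)–(0.243529, -1.0285, -1.02657)  len=0.4871
  (v3,v6,v8) [-++] → (0.243529, -1.0285, -1.02657)–(1.02776, -1.0285, -0.242337)  len=1.1091
  (v3,v8,v9) [-++] → (1.02776, -1.0285, -0.242337)–(1.02776, -1.0285, 0.242337)  len=0.4847
  (v2,v4,v11) [-++] → (-0.243529, -1.0285, 1.02657)–(-1.02776, -1.0285, 0.242337)  len=1.1091
  (v6,v2,v10) [+-+] → (-0.243529, -1.0285, -1.02657)–(-1.02776, -1.0285, -0.242337)  len=1.1091

Chained into 1 loop(s):
  loop 1: 8 segments, perimeter = 6.3798
Total perimeter = 6.380


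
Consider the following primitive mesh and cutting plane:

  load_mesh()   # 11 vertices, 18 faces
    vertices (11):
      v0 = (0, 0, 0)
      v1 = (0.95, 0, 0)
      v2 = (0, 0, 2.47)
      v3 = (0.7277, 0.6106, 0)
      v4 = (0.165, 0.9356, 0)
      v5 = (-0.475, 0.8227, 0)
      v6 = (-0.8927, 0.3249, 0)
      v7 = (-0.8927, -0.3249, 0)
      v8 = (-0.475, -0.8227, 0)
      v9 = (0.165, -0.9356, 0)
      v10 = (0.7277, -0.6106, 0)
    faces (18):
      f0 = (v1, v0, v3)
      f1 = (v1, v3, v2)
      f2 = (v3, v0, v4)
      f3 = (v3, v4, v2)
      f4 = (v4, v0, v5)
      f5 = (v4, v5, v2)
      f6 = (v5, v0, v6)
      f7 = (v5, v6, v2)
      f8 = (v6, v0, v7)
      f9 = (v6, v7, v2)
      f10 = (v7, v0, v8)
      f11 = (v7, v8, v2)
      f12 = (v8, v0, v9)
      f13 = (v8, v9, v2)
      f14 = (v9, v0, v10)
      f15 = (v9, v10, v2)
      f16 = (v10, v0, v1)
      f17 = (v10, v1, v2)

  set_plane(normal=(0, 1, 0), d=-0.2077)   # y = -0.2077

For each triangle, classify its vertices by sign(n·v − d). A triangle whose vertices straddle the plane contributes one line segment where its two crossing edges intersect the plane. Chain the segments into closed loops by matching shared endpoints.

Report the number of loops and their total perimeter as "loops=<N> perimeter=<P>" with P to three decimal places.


loops=1 perimeter=6.051

Straddling triangles (10 of 18):
  (v6,v0,v7) [++-] → (-0.57068, -0.2077, 0)–(-0.8927, -0.2077, 0)  len=0.3220
  (v6,v7,v2) [+-+] → (-0.8927, -0.2077, 0)–(-0.57068, -0.2077, 0.890994)  len=0.9474
  (v7,v0,v8) [-+-] → (-0.57068, -0.2077, 0)–(-0.119919, -0.2077, 0)  len=0.4508
  (v7,v8,v2) [--+] → (-0.119919, -0.2077, 1.84642)–(-0.57068, -0.2077, 0.890994)  len=1.0564
  (v8,v0,v9) [-+-] → (-0.119919, -0.2077, 0)–(0.0366294, -0.2077, 0)  len=0.1565
  (v8,v9,v2) [--+] → (0.0366294, -0.2077, 1.92167)–(-0.119919, -0.2077, 1.84642)  len=0.1737
  (v9,v0,v10) [-+-] → (0.0366294, -0.2077, 0)–(0.247532, -0.2077, 0)  len=0.2109
  (v9,v10,v2) [--+] → (0.247532, -0.2077, 1.62981)–(0.0366294, -0.2077, 1.92167)  len=0.3601
  (v10,v0,v1) [-++] → (0.247532, -0.2077, 0)–(0.874383, -0.2077, 0)  len=0.6269
  (v10,v1,v2) [-++] → (0.874383, -0.2077, 0)–(0.247532, -0.2077, 1.62981)  len=1.7462

Chained into 1 loop(s):
  loop 1: 10 segments, perimeter = 6.0509
Total perimeter = 6.051


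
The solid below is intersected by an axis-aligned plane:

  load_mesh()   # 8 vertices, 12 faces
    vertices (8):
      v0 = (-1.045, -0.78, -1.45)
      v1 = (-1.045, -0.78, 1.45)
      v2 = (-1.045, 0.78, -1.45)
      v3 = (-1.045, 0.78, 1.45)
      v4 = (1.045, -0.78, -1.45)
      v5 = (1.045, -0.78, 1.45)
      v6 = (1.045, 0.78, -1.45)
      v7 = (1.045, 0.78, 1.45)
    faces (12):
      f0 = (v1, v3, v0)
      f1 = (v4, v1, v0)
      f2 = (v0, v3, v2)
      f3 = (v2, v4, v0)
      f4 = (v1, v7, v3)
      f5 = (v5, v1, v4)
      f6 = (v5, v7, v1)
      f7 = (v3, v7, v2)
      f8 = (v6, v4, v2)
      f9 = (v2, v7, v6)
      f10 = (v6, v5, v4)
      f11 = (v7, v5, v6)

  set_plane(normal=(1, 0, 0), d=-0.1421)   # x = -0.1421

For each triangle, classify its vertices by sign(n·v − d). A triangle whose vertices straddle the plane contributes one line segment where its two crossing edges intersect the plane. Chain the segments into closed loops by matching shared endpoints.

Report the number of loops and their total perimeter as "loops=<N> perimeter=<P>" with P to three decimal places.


loops=1 perimeter=8.920

Straddling triangles (8 of 12):
  (v4,v1,v0) [+--] → (-0.1421, -0.78, 0.197172)–(-0.1421, -0.78, -1.45)  len=1.6472
  (v2,v4,v0) [-+-] → (-0.1421, 0.106065, -1.45)–(-0.1421, -0.78, -1.45)  len=0.8861
  (v1,v7,v3) [-+-] → (-0.1421, -0.106065, 1.45)–(-0.1421, 0.78, 1.45)  len=0.8861
  (v5,v1,v4) [+-+] → (-0.1421, -0.78, 1.45)–(-0.1421, -0.78, 0.197172)  len=1.2528
  (v5,v7,v1) [++-] → (-0.1421, -0.106065, 1.45)–(-0.1421, -0.78, 1.45)  len=0.6739
  (v3,v7,v2) [-+-] → (-0.1421, 0.78, 1.45)–(-0.1421, 0.78, -0.197172)  len=1.6472
  (v6,v4,v2) [++-] → (-0.1421, 0.106065, -1.45)–(-0.1421, 0.78, -1.45)  len=0.6739
  (v2,v7,v6) [-++] → (-0.1421, 0.78, -0.197172)–(-0.1421, 0.78, -1.45)  len=1.2528

Chained into 1 loop(s):
  loop 1: 8 segments, perimeter = 8.9200
Total perimeter = 8.920


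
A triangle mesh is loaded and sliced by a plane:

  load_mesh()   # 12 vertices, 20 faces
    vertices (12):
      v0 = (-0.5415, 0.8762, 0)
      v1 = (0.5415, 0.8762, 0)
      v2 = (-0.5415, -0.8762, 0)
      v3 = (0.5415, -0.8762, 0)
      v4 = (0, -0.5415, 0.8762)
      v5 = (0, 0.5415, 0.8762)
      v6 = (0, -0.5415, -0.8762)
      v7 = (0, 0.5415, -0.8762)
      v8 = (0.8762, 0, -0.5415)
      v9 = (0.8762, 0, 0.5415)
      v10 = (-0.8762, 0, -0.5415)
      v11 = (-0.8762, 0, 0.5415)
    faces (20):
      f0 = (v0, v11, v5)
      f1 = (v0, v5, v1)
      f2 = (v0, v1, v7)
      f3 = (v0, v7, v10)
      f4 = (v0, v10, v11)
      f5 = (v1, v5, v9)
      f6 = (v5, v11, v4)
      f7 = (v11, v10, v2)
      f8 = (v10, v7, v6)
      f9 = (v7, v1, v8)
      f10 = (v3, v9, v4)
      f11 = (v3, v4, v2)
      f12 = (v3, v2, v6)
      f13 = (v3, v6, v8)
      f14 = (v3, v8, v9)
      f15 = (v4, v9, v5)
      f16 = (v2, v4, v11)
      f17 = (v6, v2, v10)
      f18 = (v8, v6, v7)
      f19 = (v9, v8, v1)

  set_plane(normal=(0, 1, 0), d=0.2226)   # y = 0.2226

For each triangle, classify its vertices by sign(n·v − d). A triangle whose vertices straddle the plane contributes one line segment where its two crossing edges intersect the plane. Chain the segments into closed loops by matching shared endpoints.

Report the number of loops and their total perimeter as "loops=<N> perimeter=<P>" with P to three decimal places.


Straddling triangles (10 of 20):
  (v0,v11,v5) [+-+] → (-0.791169, 0.2226, 0.403931)–(-0.516011, 0.2226, 0.679089)  len=0.3891
  (v0,v7,v10) [++-] → (-0.516011, 0.2226, -0.679089)–(-0.791169, 0.2226, -0.403931)  len=0.3891
  (v0,v10,v11) [+--] → (-0.791169, 0.2226, -0.403931)–(-0.791169, 0.2226, 0.403931)  len=0.8079
  (v1,v5,v9) [++-] → (0.516011, 0.2226, 0.679089)–(0.791169, 0.2226, 0.403931)  len=0.3891
  (v5,v11,v4) [+--] → (-0.516011, 0.2226, 0.679089)–(0, 0.2226, 0.8762)  len=0.5524
  (v10,v7,v6) [-+-] → (-0.516011, 0.2226, -0.679089)–(0, 0.2226, -0.8762)  len=0.5524
  (v7,v1,v8) [++-] → (0.791169, 0.2226, -0.403931)–(0.516011, 0.2226, -0.679089)  len=0.3891
  (v4,v9,v5) [--+] → (0.516011, 0.2226, 0.679089)–(0, 0.2226, 0.8762)  len=0.5524
  (v8,v6,v7) [--+] → (0, 0.2226, -0.8762)–(0.516011, 0.2226, -0.679089)  len=0.5524
  (v9,v8,v1) [--+] → (0.791169, 0.2226, -0.403931)–(0.791169, 0.2226, 0.403931)  len=0.8079

Chained into 1 loop(s):
  loop 1: 10 segments, perimeter = 5.3818
Total perimeter = 5.382

loops=1 perimeter=5.382
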